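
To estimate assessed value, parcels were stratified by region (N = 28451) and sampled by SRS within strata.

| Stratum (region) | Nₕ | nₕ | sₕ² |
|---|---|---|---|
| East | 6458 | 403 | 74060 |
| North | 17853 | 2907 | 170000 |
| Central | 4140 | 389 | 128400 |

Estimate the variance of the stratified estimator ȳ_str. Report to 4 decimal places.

Var(ȳ_str) = Σₕ Wₕ²(1 − fₕ)sₕ²/nₕ with Wₕ = Nₕ/N, N = 28451.
East: Wₕ = 0.22698675; term = 0.22698675²·(1 − 0.06240322)·74060/403 = 8.8776042.
North: Wₕ = 0.62749991; term = 0.62749991²·(1 − 0.16282978)·170000/2907 = 19.277247.
Central: Wₕ = 0.14551334; term = 0.14551334²·(1 − 0.09396135)·128400/389 = 6.3323915.
Sum = 34.487243.

34.4872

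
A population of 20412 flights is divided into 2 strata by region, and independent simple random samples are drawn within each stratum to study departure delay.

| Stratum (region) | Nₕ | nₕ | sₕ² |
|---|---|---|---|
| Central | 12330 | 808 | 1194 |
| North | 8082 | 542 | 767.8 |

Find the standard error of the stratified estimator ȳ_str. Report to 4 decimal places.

Var(ȳ_str) = Σₕ Wₕ²(1 − fₕ)sₕ²/nₕ with Wₕ = Nₕ/N, N = 20412.
Central: Wₕ = 0.60405644; term = 0.60405644²·(1 − 0.06553122)·1194/808 = 0.50386338.
North: Wₕ = 0.39594356; term = 0.39594356²·(1 − 0.06706261)·767.8/542 = 0.20718957.
Sum = 0.71105295.
SE = √(0.71105295) = 0.8432.

0.8432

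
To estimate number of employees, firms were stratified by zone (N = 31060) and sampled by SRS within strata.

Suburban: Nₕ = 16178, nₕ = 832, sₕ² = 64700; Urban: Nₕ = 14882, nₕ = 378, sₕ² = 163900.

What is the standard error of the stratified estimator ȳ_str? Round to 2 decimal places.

Var(ȳ_str) = Σₕ Wₕ²(1 − fₕ)sₕ²/nₕ with Wₕ = Nₕ/N, N = 31060.
Suburban: Wₕ = 0.52086285; term = 0.52086285²·(1 − 0.05142787)·64700/832 = 20.012349.
Urban: Wₕ = 0.47913715; term = 0.47913715²·(1 − 0.02539981)·163900/378 = 97.013761.
Sum = 117.02611.
SE = √(117.02611) = 10.82.

10.82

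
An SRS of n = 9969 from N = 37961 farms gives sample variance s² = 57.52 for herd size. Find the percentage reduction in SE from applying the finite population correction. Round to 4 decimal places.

f = n/N = 9969/37961 = 0.26261163.
SE_no-fpc = √(s²/n) = 0.07595977; SE_fpc = √((1−f)s²/n) = 0.065227658.
Ratio = √(1−f) = 0.85871321. Reduction = 100·(1 − 0.85871321) = 14.1287%.

14.1287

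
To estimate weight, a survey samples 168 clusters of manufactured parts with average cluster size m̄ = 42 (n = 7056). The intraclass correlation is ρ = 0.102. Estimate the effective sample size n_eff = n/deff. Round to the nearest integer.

1362

deff = 1 + (42 − 1)·0.102 = 1 + 4.182 = 5.182.
n_eff = 7056 / 5.182 = 1362.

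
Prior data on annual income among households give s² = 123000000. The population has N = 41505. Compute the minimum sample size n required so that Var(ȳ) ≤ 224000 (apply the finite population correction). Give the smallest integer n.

Without fpc, n₀ = s²/D = 123000000/224000 = 549.1071.
With fpc, (1 − n/N)·s²/n ≤ D requires n ≥ n₀/(1 + n₀/N) = 549.1071/(1 + 549.1071/41505) = 541.9373.
Rounding up, n = 542.

542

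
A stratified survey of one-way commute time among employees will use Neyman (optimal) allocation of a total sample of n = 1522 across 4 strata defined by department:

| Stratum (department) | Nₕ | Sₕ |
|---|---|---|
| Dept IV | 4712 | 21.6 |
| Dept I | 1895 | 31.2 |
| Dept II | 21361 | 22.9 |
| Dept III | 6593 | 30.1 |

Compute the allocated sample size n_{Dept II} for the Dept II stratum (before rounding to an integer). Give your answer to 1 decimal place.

877.4

Neyman allocation: nₕ = n·NₕSₕ / Σⱼ NⱼSⱼ.
Σ NⱼSⱼ = 4712·21.6 + 1895·31.2 + 21361·22.9 + 6593·30.1 = 848519.4.
n_{Dept II} = 1522·21361·22.9 / 848519.4 = 877.4.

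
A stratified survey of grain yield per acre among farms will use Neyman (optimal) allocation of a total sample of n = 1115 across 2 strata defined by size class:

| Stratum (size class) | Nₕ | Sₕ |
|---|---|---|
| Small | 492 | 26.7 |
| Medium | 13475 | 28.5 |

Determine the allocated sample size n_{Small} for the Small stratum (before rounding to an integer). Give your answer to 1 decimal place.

Neyman allocation: nₕ = n·NₕSₕ / Σⱼ NⱼSⱼ.
Σ NⱼSⱼ = 492·26.7 + 13475·28.5 = 397173.9.
n_{Small} = 1115·492·26.7 / 397173.9 = 36.9.

36.9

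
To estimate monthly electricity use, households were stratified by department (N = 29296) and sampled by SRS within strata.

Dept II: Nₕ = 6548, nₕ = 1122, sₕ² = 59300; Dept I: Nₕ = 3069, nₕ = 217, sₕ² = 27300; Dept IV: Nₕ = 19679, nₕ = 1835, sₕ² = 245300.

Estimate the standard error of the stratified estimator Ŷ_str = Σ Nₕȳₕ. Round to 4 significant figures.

223400

Var(Ŷ_str) = Σₕ Nₕ²(1 − fₕ)sₕ²/nₕ.
Dept II: 6548²·(1 − 1122/6548)·59300/1122 = 1.8778042 × 10^9.
Dept I: 3069²·(1 − 217/3069)·27300/217 = 1.1011572 × 10^9.
Dept IV: 19679²·(1 − 1835/19679)·245300/1835 = 4.6941474 × 10^10.
Sum = 4.9920435 × 10^10.
SE = √(4.9920435 × 10^10) = 223400.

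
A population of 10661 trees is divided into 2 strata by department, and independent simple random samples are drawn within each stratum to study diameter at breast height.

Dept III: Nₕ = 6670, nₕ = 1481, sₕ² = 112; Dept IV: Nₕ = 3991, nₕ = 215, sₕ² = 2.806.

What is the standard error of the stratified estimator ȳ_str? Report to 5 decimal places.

Var(ȳ_str) = Σₕ Wₕ²(1 − fₕ)sₕ²/nₕ with Wₕ = Nₕ/N, N = 10661.
Dept III: Wₕ = 0.62564487; term = 0.62564487²·(1 − 0.22203898)·112/1481 = 0.02302908.
Dept IV: Wₕ = 0.37435513; term = 0.37435513²·(1 − 0.05387121)·2.806/215 = 0.0017304818.
Sum = 0.024759562.
SE = √(0.024759562) = 0.15735.

0.15735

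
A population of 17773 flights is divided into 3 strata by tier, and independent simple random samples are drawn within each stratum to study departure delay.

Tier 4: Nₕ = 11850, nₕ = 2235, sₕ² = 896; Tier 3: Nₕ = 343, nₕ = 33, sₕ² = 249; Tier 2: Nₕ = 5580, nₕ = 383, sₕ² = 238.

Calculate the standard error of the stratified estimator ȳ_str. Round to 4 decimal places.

Var(ȳ_str) = Σₕ Wₕ²(1 − fₕ)sₕ²/nₕ with Wₕ = Nₕ/N, N = 17773.
Tier 4: Wₕ = 0.66674169; term = 0.66674169²·(1 − 0.18860759)·896/2235 = 0.14460278.
Tier 3: Wₕ = 0.01929894; term = 0.01929894²·(1 − 0.09620991)·249/33 = 0.0025399183.
Tier 2: Wₕ = 0.31395938; term = 0.31395938²·(1 − 0.06863799)·238/383 = 0.05704842.
Sum = 0.20419112.
SE = √(0.20419112) = 0.4519.

0.4519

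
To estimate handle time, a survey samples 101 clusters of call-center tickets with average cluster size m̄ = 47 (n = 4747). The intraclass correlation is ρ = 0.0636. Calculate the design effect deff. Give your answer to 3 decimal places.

3.926

deff = 1 + (47 − 1)·0.0636 = 1 + 2.9256 = 3.9256.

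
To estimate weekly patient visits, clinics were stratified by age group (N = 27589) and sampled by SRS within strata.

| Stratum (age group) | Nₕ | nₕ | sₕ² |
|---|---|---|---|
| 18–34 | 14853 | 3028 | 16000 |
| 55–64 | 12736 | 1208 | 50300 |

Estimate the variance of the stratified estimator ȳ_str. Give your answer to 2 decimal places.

9.25

Var(ȳ_str) = Σₕ Wₕ²(1 − fₕ)sₕ²/nₕ with Wₕ = Nₕ/N, N = 27589.
18–34: Wₕ = 0.53836674; term = 0.53836674²·(1 − 0.20386454)·16000/3028 = 1.2192914.
55–64: Wₕ = 0.46163326; term = 0.46163326²·(1 − 0.09484925)·50300/1208 = 8.0318604.
Sum = 9.2511518.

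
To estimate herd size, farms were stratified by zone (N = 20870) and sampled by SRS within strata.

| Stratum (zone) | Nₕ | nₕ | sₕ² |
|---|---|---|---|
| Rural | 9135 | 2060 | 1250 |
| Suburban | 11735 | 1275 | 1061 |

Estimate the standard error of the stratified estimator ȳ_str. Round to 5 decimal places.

Var(ȳ_str) = Σₕ Wₕ²(1 − fₕ)sₕ²/nₕ with Wₕ = Nₕ/N, N = 20870.
Rural: Wₕ = 0.43770963; term = 0.43770963²·(1 − 0.22550629)·1250/2060 = 0.090039462.
Suburban: Wₕ = 0.56229037; term = 0.56229037²·(1 − 0.10864934)·1061/1275 = 0.2345174.
Sum = 0.32455686.
SE = √(0.32455686) = 0.56970.

0.56970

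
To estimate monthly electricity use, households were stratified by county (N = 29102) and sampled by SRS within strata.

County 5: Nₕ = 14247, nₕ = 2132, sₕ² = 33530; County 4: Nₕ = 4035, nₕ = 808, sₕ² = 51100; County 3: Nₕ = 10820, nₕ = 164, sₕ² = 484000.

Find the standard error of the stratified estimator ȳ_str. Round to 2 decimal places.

20.15

Var(ȳ_str) = Σₕ Wₕ²(1 − fₕ)sₕ²/nₕ with Wₕ = Nₕ/N, N = 29102.
County 5: Wₕ = 0.48955398; term = 0.48955398²·(1 − 0.14964554)·33530/2132 = 3.2051438.
County 4: Wₕ = 0.13865026; term = 0.13865026²·(1 − 0.20024783)·51100/808 = 0.97231362.
County 3: Wₕ = 0.37179575; term = 0.37179575²·(1 − 0.01515712)·484000/164 = 401.76982.
Sum = 405.94728.
SE = √(405.94728) = 20.15.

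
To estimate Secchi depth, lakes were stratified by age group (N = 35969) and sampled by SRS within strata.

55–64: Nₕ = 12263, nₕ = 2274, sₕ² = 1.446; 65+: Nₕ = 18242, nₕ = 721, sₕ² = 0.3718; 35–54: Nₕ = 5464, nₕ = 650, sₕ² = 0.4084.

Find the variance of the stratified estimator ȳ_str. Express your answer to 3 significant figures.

2.00 × 10^-4

Var(ȳ_str) = Σₕ Wₕ²(1 − fₕ)sₕ²/nₕ with Wₕ = Nₕ/N, N = 35969.
55–64: Wₕ = 0.34093247; term = 0.34093247²·(1 − 0.18543586)·1.446/2274 = 6.020601 × 10^-5.
65+: Wₕ = 0.50715894; term = 0.50715894²·(1 − 0.03952417)·0.3718/721 = 1.2739393 × 10^-4.
35–54: Wₕ = 0.15190859; term = 0.15190859²·(1 − 0.11896047)·0.4084/650 = 1.2774162 × 10^-5.
Sum = 2.003741 × 10^-4.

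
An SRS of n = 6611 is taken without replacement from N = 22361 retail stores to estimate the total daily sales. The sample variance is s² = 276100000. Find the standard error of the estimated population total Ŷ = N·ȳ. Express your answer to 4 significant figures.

Var(Ŷ) = N²·Var(ȳ) = N²·(1 − n/N)·s²/n.
f = 6611/22361 = 0.29564867; Var(ȳ) = 0.70435133·276100000/6611 = 29416.337.
Var(Ŷ) = 22361² · 29416.337 = 1.470859 × 10^13.
SE(Ŷ) = √(1.470859 × 10^13) = 3.835 × 10^6.

3.835 × 10^6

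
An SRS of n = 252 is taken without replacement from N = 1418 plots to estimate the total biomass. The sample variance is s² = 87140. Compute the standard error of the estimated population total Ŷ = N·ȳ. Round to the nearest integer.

23911

Var(Ŷ) = N²·Var(ȳ) = N²·(1 − n/N)·s²/n.
f = 252/1418 = 0.17771509; Var(ȳ) = 0.82228491·87140/252 = 284.3409.
Var(Ŷ) = 1418² · 284.3409 = 5.7173107 × 10^8.
SE(Ŷ) = √(5.7173107 × 10^8) = 23911.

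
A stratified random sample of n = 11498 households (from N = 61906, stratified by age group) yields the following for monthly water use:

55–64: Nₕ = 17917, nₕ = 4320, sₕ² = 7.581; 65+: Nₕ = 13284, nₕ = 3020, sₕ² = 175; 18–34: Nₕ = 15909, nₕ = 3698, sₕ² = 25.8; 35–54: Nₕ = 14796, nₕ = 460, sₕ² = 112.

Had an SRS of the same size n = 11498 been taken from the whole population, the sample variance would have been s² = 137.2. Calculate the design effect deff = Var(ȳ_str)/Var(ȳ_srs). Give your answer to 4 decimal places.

1.6470

Var(ȳ_str) = Σ Wₕ²(1−fₕ)sₕ²/nₕ with Wₕ = Nₕ/61906:
  55–64: (17917/61906)²·(1−4320/17917)·7.581/4320 = 1.1155413 × 10^-4
  65+: (13284/61906)²·(1−3020/13284)·175/3020 = 0.0020616319
  18–34: (15909/61906)²·(1−3698/15909)·25.8/3698 = 3.5365632 × 10^-4
  35–54: (14796/61906)²·(1−460/14796)·112/460 = 0.013476187
  → Var(ȳ_str) = 0.016003029.
Var(ȳ_srs) = (1 − 11498/61906)·137.2/11498 = 0.0097162466.
deff = 0.016003029 / 0.0097162466 = 1.6470.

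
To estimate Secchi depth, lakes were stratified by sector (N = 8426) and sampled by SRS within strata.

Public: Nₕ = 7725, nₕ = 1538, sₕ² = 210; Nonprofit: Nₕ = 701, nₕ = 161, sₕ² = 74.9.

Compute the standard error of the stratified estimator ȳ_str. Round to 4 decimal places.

0.3072

Var(ȳ_str) = Σₕ Wₕ²(1 − fₕ)sₕ²/nₕ with Wₕ = Nₕ/N, N = 8426.
Public: Wₕ = 0.91680513; term = 0.91680513²·(1 − 0.19909385)·210/1538 = 0.091917595.
Nonprofit: Wₕ = 0.08319487; term = 0.08319487²·(1 − 0.22967190)·74.9/161 = 0.0024804176.
Sum = 0.094398013.
SE = √(0.094398013) = 0.3072.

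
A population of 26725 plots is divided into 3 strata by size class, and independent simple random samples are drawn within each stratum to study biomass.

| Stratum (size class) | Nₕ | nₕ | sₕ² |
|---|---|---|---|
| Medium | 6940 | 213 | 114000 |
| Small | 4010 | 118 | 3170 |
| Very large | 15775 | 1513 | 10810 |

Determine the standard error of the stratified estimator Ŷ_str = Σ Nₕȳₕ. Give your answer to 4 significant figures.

Var(Ŷ_str) = Σₕ Nₕ²(1 − fₕ)sₕ²/nₕ.
Medium: 6940²·(1 − 213/6940)·114000/213 = 2.4986541 × 10^10.
Small: 4010²·(1 − 118/4010)·3170/118 = 4.1927065 × 10^8.
Very large: 15775²·(1 − 1513/15775)·10810/1513 = 1.6074466 × 10^9.
Sum = 2.7013258 × 10^10.
SE = √(2.7013258 × 10^10) = 164400.

164400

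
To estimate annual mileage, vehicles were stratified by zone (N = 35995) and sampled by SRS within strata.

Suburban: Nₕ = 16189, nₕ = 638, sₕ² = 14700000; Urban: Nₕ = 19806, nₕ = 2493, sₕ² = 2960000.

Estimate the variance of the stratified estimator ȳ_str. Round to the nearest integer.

Var(ȳ_str) = Σₕ Wₕ²(1 − fₕ)sₕ²/nₕ with Wₕ = Nₕ/N, N = 35995.
Suburban: Wₕ = 0.44975691; term = 0.44975691²·(1 − 0.03940948)·14700000/638 = 4477.0366.
Urban: Wₕ = 0.55024309; term = 0.55024309²·(1 − 0.12587095)·2960000/2493 = 314.23473.
Sum = 4791.2713.

4791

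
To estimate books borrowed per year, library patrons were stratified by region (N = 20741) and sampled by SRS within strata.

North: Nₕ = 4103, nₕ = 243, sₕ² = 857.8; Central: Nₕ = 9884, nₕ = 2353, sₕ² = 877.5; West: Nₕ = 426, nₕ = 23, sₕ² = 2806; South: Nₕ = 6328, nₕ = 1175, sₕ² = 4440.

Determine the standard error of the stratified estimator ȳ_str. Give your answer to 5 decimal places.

0.72774

Var(ȳ_str) = Σₕ Wₕ²(1 − fₕ)sₕ²/nₕ with Wₕ = Nₕ/N, N = 20741.
North: Wₕ = 0.19782074; term = 0.19782074²·(1 − 0.05922496)·857.8/243 = 0.12995985.
Central: Wₕ = 0.47654404; term = 0.47654404²·(1 − 0.23806151)·877.5/2353 = 0.064528445.
West: Wₕ = 0.02053903; term = 0.02053903²·(1 − 0.05399061)·2806/23 = 0.048687233.
South: Wₕ = 0.30509619; term = 0.30509619²·(1 − 0.18568268)·4440/1175 = 0.28642593.
Sum = 0.52960146.
SE = √(0.52960146) = 0.72774.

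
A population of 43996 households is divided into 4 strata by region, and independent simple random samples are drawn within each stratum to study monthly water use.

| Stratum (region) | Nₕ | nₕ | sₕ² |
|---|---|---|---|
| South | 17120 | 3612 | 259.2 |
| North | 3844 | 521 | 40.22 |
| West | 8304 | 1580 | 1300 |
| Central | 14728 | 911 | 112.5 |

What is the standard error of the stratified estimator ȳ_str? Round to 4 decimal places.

0.2140

Var(ȳ_str) = Σₕ Wₕ²(1 − fₕ)sₕ²/nₕ with Wₕ = Nₕ/N, N = 43996.
South: Wₕ = 0.38912628; term = 0.38912628²·(1 − 0.21098131)·259.2/3612 = 0.0085734512.
North: Wₕ = 0.08737158; term = 0.08737158²·(1 − 0.13553590)·40.22/521 = 5.094384 × 10^-4.
West: Wₕ = 0.18874443; term = 0.18874443²·(1 − 0.19026975)·1300/1580 = 0.023734218.
Central: Wₕ = 0.33475771; term = 0.33475771²·(1 − 0.06185497)·112.5/911 = 0.012982708.
Sum = 0.045799816.
SE = √(0.045799816) = 0.2140.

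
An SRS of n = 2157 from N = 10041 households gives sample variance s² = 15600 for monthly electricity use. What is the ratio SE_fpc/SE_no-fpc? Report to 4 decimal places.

0.8861

f = n/N = 2157/10041 = 0.21481924.
SE_no-fpc = √(s²/n) = 2.6892875; SE_fpc = √((1−f)s²/n) = 2.3829891.
Ratio = √(1−f) = 0.88610426.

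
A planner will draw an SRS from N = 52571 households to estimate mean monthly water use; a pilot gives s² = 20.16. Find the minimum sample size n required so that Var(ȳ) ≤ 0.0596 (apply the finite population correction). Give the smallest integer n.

Without fpc, n₀ = s²/D = 20.16/0.0596 = 338.2550.
With fpc, (1 − n/N)·s²/n ≤ D requires n ≥ n₀/(1 + n₀/N) = 338.2550/(1 + 338.2550/52571) = 336.0925.
Rounding up, n = 337.

337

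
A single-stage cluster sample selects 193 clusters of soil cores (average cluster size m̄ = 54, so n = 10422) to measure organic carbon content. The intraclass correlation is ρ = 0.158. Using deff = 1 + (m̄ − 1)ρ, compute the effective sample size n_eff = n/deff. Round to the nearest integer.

deff = 1 + (54 − 1)·0.158 = 1 + 8.374 = 9.374.
n_eff = 10422 / 9.374 = 1112.

1112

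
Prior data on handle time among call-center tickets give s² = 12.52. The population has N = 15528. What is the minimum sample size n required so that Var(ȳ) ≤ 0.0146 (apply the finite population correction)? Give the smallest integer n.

813

Without fpc, n₀ = s²/D = 12.52/0.0146 = 857.5342.
With fpc, (1 − n/N)·s²/n ≤ D requires n ≥ n₀/(1 + n₀/N) = 857.5342/(1 + 857.5342/15528) = 812.6553.
Rounding up, n = 813.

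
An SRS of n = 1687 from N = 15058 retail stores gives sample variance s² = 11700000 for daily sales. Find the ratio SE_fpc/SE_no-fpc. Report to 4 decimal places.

0.9423

f = n/N = 1687/15058 = 0.11203347.
SE_no-fpc = √(s²/n) = 83.278979; SE_fpc = √((1−f)s²/n) = 78.475427.
Ratio = √(1−f) = 0.94231976.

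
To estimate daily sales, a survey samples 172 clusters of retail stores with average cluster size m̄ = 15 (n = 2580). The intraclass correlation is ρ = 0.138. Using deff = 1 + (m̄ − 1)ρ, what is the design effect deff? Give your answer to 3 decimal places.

2.932

deff = 1 + (15 − 1)·0.138 = 1 + 1.932 = 2.932.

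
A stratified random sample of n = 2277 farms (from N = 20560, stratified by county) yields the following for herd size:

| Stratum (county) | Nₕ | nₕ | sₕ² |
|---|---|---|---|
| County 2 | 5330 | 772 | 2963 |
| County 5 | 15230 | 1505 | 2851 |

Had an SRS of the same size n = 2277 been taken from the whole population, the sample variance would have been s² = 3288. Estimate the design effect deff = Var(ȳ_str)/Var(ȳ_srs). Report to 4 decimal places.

Var(ȳ_str) = Σ Wₕ²(1−fₕ)sₕ²/nₕ with Wₕ = Nₕ/20560:
  County 2: (5330/20560)²·(1−772/5330)·2963/772 = 0.22058179
  County 5: (15230/20560)²·(1−1505/15230)·2851/1505 = 0.93675658
  → Var(ȳ_str) = 1.1573384.
Var(ȳ_srs) = (1 − 2277/20560)·3288/2277 = 1.2840831.
deff = 1.1573384 / 1.2840831 = 0.9013.

0.9013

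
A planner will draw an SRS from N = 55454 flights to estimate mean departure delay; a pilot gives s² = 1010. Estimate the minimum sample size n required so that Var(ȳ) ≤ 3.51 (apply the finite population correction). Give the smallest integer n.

287

Without fpc, n₀ = s²/D = 1010/3.51 = 287.7493.
With fpc, (1 − n/N)·s²/n ≤ D requires n ≥ n₀/(1 + n₀/N) = 287.7493/(1 + 287.7493/55454) = 286.2639.
Rounding up, n = 287.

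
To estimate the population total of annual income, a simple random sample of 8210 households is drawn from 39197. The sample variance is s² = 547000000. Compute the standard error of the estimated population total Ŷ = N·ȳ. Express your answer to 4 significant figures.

Var(Ŷ) = N²·Var(ȳ) = N²·(1 − n/N)·s²/n.
f = 8210/39197 = 0.20945481; Var(ȳ) = 0.79054519·547000000/8210 = 52670.916.
Var(Ŷ) = 39197² · 52670.916 = 8.0923849 × 10^13.
SE(Ŷ) = √(8.0923849 × 10^13) = 8.996 × 10^6.

8.996 × 10^6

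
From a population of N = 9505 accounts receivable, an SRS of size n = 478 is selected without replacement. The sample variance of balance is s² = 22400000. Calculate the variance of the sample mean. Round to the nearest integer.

44505

Under SRS without replacement, Var(ȳ) = (1 − f)·s²/n with f = n/N = 478/9505 = 0.05028932.
Var(ȳ) = (1 − 0.05028932)·22400000/478 = 0.94971068·46861.925 = 44505.27.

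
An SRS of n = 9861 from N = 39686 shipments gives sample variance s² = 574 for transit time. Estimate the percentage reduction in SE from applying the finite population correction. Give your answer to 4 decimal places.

13.3095

f = n/N = 9861/39686 = 0.24847553.
SE_no-fpc = √(s²/n) = 0.24126563; SE_fpc = √((1−f)s²/n) = 0.20915441.
Ratio = √(1−f) = 0.86690511. Reduction = 100·(1 − 0.86690511) = 13.3095%.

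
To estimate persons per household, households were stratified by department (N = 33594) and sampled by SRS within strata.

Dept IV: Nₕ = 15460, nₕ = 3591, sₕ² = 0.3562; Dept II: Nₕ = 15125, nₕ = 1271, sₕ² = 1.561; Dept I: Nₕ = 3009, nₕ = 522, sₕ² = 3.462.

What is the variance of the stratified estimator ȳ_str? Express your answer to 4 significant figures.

2.881 × 10^-4

Var(ȳ_str) = Σₕ Wₕ²(1 − fₕ)sₕ²/nₕ with Wₕ = Nₕ/N, N = 33594.
Dept IV: Wₕ = 0.46020123; term = 0.46020123²·(1 − 0.23227684)·0.3562/3591 = 1.6127932 × 10^-5.
Dept II: Wₕ = 0.45022921; term = 0.45022921²·(1 − 0.08403306)·1.561/1271 = 2.2803656 × 10^-4.
Dept I: Wₕ = 0.08956957; term = 0.08956957²·(1 − 0.17347956)·3.462/522 = 4.3977557 × 10^-5.
Sum = 2.8814205 × 10^-4.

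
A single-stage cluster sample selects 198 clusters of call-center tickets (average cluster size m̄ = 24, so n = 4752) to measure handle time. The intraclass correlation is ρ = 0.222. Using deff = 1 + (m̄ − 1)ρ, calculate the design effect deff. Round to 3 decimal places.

6.106

deff = 1 + (24 − 1)·0.222 = 1 + 5.106 = 6.106.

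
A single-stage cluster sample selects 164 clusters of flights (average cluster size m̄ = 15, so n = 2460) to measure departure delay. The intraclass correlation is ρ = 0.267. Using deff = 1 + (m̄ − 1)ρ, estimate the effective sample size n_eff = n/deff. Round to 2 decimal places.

519.21

deff = 1 + (15 − 1)·0.267 = 1 + 3.738 = 4.738.
n_eff = 2460 / 4.738 = 519.21.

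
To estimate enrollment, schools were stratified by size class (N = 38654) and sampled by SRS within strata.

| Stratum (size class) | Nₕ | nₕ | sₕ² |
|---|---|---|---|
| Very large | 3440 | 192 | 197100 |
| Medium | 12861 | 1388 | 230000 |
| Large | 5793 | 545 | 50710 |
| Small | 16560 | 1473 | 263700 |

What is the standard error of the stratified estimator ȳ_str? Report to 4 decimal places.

7.4746

Var(ȳ_str) = Σₕ Wₕ²(1 − fₕ)sₕ²/nₕ with Wₕ = Nₕ/N, N = 38654.
Very large: Wₕ = 0.08899467; term = 0.08899467²·(1 − 0.05581395)·197100/192 = 7.6766365.
Medium: Wₕ = 0.33272106; term = 0.33272106²·(1 − 0.10792318)·230000/1388 = 16.364443.
Large: Wₕ = 0.14986806; term = 0.14986806²·(1 − 0.09407906)·50710/545 = 1.8932396.
Small: Wₕ = 0.42841621; term = 0.42841621²·(1 − 0.08894928)·263700/1473 = 29.935169.
Sum = 55.869488.
SE = √(55.869488) = 7.4746.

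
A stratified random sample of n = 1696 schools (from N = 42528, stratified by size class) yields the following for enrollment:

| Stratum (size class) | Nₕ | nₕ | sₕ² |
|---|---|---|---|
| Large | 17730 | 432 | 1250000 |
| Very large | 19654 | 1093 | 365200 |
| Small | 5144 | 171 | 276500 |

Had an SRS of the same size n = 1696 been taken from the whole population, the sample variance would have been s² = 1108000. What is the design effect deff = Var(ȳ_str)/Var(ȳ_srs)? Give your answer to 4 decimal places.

0.9261

Var(ȳ_str) = Σ Wₕ²(1−fₕ)sₕ²/nₕ with Wₕ = Nₕ/42528:
  Large: (17730/42528)²·(1−432/17730)·1250000/432 = 490.66036
  Very large: (19654/42528)²·(1−1093/19654)·365200/1093 = 67.392724
  Small: (5144/42528)²·(1−171/5144)·276500/171 = 22.870124
  → Var(ȳ_str) = 580.92321.
Var(ȳ_srs) = (1 − 1696/42528)·1108000/1696 = 627.24846.
deff = 580.92321 / 627.24846 = 0.9261.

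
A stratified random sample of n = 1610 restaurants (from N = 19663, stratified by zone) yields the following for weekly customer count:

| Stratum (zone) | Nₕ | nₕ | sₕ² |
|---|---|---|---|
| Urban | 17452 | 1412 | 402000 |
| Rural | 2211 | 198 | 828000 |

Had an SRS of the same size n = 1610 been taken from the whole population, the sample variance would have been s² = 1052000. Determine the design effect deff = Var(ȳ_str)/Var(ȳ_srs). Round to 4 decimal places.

0.4238

Var(ȳ_str) = Σ Wₕ²(1−fₕ)sₕ²/nₕ with Wₕ = Nₕ/19663:
  Urban: (17452/19663)²·(1−1412/17452)·402000/1412 = 206.13008
  Rural: (2211/19663)²·(1−198/2211)·828000/198 = 48.139115
  → Var(ȳ_str) = 254.2692.
Var(ȳ_srs) = (1 − 1610/19663)·1052000/1610 = 599.91465.
deff = 254.2692 / 599.91465 = 0.4238.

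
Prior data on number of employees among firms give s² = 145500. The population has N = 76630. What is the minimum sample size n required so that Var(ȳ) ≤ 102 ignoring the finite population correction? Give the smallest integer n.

1427

Without fpc, n₀ = s²/D = 145500/102 = 1426.4706.
Rounding up, n = 1427.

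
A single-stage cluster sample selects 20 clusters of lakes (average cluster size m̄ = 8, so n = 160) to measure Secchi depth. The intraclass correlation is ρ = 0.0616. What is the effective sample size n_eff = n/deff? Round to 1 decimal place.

111.8

deff = 1 + (8 − 1)·0.0616 = 1 + 0.4312 = 1.4312.
n_eff = 160 / 1.4312 = 111.8.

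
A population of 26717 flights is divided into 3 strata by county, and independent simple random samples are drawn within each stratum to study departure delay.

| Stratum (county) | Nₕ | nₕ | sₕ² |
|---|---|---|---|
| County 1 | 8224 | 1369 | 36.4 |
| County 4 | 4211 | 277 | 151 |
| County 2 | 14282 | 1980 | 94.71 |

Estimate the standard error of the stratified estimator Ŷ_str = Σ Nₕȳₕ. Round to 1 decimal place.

Var(Ŷ_str) = Σₕ Nₕ²(1 − fₕ)sₕ²/nₕ.
County 1: 8224²·(1 − 1369/8224)·36.4/1369 = 1.4989547 × 10^6.
County 4: 4211²·(1 − 277/4211)·151/277 = 9.0306035 × 10^6.
County 2: 14282²·(1 − 1980/14282)·94.71/1980 = 8.404181 × 10^6.
Sum = 1.8933739 × 10^7.
SE = √(1.8933739 × 10^7) = 4351.3.

4351.3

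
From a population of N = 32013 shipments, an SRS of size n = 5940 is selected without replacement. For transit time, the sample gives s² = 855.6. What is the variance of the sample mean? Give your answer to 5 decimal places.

Under SRS without replacement, Var(ȳ) = (1 − f)·s²/n with f = n/N = 5940/32013 = 0.18554962.
Var(ȳ) = (1 − 0.18554962)·855.6/5940 = 0.81445038·0.1440404 = 0.11731376.

0.11731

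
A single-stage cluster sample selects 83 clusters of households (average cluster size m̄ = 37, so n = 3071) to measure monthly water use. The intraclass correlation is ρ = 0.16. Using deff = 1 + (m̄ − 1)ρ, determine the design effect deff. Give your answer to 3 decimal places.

deff = 1 + (37 − 1)·0.16 = 1 + 5.76 = 6.76.

6.760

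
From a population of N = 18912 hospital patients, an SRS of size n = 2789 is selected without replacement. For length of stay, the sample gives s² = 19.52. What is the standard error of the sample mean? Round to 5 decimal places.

Under SRS without replacement, Var(ȳ) = (1 − f)·s²/n with f = n/N = 2789/18912 = 0.14747250.
Var(ȳ) = (1 − 0.14747250)·19.52/2789 = 0.85252750·0.0069989243 = 0.0059667754.
SE(ȳ) = √(0.0059667754) = 0.07724.

0.07724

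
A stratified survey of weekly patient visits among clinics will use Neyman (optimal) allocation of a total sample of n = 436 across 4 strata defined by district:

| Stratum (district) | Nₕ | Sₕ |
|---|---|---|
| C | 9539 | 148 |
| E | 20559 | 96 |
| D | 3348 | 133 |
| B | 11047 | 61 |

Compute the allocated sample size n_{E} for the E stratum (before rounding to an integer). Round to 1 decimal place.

191.0

Neyman allocation: nₕ = n·NₕSₕ / Σⱼ NⱼSⱼ.
Σ NⱼSⱼ = 9539·148 + 20559·96 + 3348·133 + 11047·61 = 4.504587 × 10^6.
n_{E} = 436·20559·96 / (4.504587 × 10^6) = 191.0.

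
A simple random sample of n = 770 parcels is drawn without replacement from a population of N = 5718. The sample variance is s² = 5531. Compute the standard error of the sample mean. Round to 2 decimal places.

2.49

Under SRS without replacement, Var(ȳ) = (1 − f)·s²/n with f = n/N = 770/5718 = 0.13466247.
Var(ȳ) = (1 − 0.13466247)·5531/770 = 0.86533753·7.1831169 = 6.2158206.
SE(ȳ) = √(6.2158206) = 2.49.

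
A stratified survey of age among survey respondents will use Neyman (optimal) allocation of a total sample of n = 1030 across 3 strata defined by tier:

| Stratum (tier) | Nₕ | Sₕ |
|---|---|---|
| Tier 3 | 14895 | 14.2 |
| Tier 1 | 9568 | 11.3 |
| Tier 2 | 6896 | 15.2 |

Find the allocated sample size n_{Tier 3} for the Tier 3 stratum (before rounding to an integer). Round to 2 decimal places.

Neyman allocation: nₕ = n·NₕSₕ / Σⱼ NⱼSⱼ.
Σ NⱼSⱼ = 14895·14.2 + 9568·11.3 + 6896·15.2 = 424446.6.
n_{Tier 3} = 1030·14895·14.2 / 424446.6 = 513.27.

513.27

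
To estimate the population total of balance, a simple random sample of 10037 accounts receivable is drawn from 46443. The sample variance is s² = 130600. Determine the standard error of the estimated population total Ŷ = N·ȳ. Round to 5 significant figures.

Var(Ŷ) = N²·Var(ȳ) = N²·(1 − n/N)·s²/n.
f = 10037/46443 = 0.21611438; Var(ȳ) = 0.78388562·130600/10037 = 10.199807.
Var(Ŷ) = 46443² · 10.199807 = 2.2000497 × 10^10.
SE(Ŷ) = √(2.2000497 × 10^10) = 148330.

148330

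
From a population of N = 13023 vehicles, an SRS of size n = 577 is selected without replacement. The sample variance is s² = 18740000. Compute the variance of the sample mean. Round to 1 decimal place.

31039.3

Under SRS without replacement, Var(ȳ) = (1 − f)·s²/n with f = n/N = 577/13023 = 0.04430623.
Var(ȳ) = (1 − 0.04430623)·18740000/577 = 0.95569377·32478.336 = 31039.344.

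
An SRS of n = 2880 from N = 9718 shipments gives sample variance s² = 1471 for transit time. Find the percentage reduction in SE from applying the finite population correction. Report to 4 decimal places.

f = n/N = 2880/9718 = 0.29635728.
SE_no-fpc = √(s²/n) = 0.71467747; SE_fpc = √((1−f)s²/n) = 0.59949587.
Ratio = √(1−f) = 0.83883415. Reduction = 100·(1 − 0.83883415) = 16.1166%.

16.1166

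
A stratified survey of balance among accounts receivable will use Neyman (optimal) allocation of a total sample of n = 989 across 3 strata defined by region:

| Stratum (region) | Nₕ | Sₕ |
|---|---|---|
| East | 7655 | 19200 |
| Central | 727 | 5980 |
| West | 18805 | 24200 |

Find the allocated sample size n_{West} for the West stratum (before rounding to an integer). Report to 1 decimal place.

Neyman allocation: nₕ = n·NₕSₕ / Σⱼ NⱼSⱼ.
Σ NⱼSⱼ = 7655·19200 + 727·5980 + 18805·24200 = 6.0640446 × 10^8.
n_{West} = 989·18805·24200 / (6.0640446 × 10^8) = 742.2.

742.2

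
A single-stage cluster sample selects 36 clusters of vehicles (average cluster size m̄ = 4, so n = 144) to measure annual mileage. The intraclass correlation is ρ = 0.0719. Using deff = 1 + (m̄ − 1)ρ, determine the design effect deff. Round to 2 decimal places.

deff = 1 + (4 − 1)·0.0719 = 1 + 0.2157 = 1.2157.

1.22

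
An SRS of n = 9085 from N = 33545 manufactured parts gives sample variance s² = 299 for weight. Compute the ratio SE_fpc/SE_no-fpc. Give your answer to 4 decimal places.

0.8539

f = n/N = 9085/33545 = 0.27083023.
SE_no-fpc = √(s²/n) = 0.18141497; SE_fpc = √((1−f)s²/n) = 0.15491285.
Ratio = √(1−f) = 0.85391438.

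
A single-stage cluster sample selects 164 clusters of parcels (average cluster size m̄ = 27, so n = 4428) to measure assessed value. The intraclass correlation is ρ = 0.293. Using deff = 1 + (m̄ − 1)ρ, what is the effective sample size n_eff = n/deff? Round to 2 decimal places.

513.81

deff = 1 + (27 − 1)·0.293 = 1 + 7.618 = 8.618.
n_eff = 4428 / 8.618 = 513.81.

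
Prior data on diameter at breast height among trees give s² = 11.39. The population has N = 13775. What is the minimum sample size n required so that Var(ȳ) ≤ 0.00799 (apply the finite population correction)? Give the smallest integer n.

Without fpc, n₀ = s²/D = 11.39/0.00799 = 1425.5319.
With fpc, (1 − n/N)·s²/n ≤ D requires n ≥ n₀/(1 + n₀/N) = 1425.5319/(1 + 1425.5319/13775) = 1291.8431.
Rounding up, n = 1292.

1292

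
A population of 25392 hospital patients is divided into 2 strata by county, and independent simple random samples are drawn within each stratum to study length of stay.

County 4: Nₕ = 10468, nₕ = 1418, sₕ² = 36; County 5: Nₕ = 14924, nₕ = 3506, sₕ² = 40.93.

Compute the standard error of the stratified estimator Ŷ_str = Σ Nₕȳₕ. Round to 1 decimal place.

Var(Ŷ_str) = Σₕ Nₕ²(1 − fₕ)sₕ²/nₕ.
County 4: 10468²·(1 − 1418/10468)·36/1418 = 2.40513 × 10^6.
County 5: 14924²·(1 − 3506/14924)·40.93/3506 = 1.9893221 × 10^6.
Sum = 4.3944521 × 10^6.
SE = √(4.3944521 × 10^6) = 2096.3.

2096.3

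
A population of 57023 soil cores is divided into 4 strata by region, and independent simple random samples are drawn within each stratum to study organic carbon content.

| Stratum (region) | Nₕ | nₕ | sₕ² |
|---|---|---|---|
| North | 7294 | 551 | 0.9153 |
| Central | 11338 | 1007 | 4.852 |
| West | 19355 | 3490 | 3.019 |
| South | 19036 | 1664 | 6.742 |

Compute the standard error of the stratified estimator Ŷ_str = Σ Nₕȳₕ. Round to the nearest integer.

Var(Ŷ_str) = Σₕ Nₕ²(1 − fₕ)sₕ²/nₕ.
North: 7294²·(1 − 551/7294)·0.9153/551 = 81701.641.
Central: 11338²·(1 − 1007/11338)·4.852/1007 = 564378.08.
West: 19355²·(1 − 3490/19355)·3.019/3490 = 265626.22.
South: 19036²·(1 − 1664/19036)·6.742/1664 = 1.3398647 × 10^6.
Sum = 2.2515706 × 10^6.
SE = √(2.2515706 × 10^6) = 1501.

1501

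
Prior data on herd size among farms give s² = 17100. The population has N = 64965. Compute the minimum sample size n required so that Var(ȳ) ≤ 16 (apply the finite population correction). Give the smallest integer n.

1052

Without fpc, n₀ = s²/D = 17100/16 = 1068.7500.
With fpc, (1 − n/N)·s²/n ≤ D requires n ≥ n₀/(1 + n₀/N) = 1068.7500/(1 + 1068.7500/64965) = 1051.4524.
Rounding up, n = 1052.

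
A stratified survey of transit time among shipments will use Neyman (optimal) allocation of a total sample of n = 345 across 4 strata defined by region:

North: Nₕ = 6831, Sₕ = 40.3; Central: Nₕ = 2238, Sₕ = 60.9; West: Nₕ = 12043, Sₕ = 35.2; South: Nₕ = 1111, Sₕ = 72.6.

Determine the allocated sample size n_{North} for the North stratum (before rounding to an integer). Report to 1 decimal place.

Neyman allocation: nₕ = n·NₕSₕ / Σⱼ NⱼSⱼ.
Σ NⱼSⱼ = 6831·40.3 + 2238·60.9 + 12043·35.2 + 1111·72.6 = 916155.7.
n_{North} = 345·6831·40.3 / 916155.7 = 103.7.

103.7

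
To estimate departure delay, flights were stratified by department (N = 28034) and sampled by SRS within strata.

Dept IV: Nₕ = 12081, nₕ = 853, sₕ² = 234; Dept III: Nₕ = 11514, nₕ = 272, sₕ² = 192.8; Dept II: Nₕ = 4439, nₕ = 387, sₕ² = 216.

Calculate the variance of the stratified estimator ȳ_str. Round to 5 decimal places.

0.17687

Var(ȳ_str) = Σₕ Wₕ²(1 − fₕ)sₕ²/nₕ with Wₕ = Nₕ/N, N = 28034.
Dept IV: Wₕ = 0.43094100; term = 0.43094100²·(1 − 0.07060674)·234/853 = 0.047348037.
Dept III: Wₕ = 0.41071556; term = 0.41071556²·(1 − 0.02362341)·192.8/272 = 0.11674487.
Dept II: Wₕ = 0.15834344; term = 0.15834344²·(1 − 0.08718180)·216/387 = 0.012774009.
Sum = 0.17686692.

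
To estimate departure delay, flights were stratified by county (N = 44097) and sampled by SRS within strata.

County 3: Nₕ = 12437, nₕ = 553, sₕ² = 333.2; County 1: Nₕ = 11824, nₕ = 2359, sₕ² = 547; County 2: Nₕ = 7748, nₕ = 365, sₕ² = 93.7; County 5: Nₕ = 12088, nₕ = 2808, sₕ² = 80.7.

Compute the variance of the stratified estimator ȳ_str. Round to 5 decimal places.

Var(ȳ_str) = Σₕ Wₕ²(1 − fₕ)sₕ²/nₕ with Wₕ = Nₕ/N, N = 44097.
County 3: Wₕ = 0.28203733; term = 0.28203733²·(1 − 0.04446410)·333.2/553 = 0.045797318.
County 1: Wₕ = 0.26813615; term = 0.26813615²·(1 − 0.19950947)·547/2359 = 0.013345238.
County 2: Wₕ = 0.17570356; term = 0.17570356²·(1 − 0.04710893)·93.7/365 = 0.0075518111.
County 5: Wₕ = 0.27412296; term = 0.27412296²·(1 − 0.23229649)·80.7/2808 = 0.0016579093.
Sum = 0.068352276.

0.06835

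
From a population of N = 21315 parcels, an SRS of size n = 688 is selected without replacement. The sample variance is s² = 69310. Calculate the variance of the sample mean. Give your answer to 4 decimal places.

Under SRS without replacement, Var(ȳ) = (1 − f)·s²/n with f = n/N = 688/21315 = 0.03227774.
Var(ȳ) = (1 − 0.03227774)·69310/688 = 0.96772226·100.74128 = 97.489578.

97.4896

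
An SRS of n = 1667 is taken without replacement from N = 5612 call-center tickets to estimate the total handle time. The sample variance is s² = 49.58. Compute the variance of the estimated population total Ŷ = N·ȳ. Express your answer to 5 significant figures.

Var(Ŷ) = N²·Var(ȳ) = N²·(1 − n/N)·s²/n.
f = 1667/5612 = 0.29704205; Var(ȳ) = 0.70295795·49.58/1667 = 0.020907412.
Var(Ŷ) = 5612² · 0.020907412 = 658469.41.

658470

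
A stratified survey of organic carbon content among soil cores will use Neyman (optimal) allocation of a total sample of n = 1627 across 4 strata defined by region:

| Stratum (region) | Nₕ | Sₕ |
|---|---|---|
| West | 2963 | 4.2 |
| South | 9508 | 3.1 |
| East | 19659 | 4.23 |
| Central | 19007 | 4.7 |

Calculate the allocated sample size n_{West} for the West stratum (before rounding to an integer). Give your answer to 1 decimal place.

Neyman allocation: nₕ = n·NₕSₕ / Σⱼ NⱼSⱼ.
Σ NⱼSⱼ = 2963·4.2 + 9508·3.1 + 19659·4.23 + 19007·4.7 = 214409.87.
n_{West} = 1627·2963·4.2 / 214409.87 = 94.4.

94.4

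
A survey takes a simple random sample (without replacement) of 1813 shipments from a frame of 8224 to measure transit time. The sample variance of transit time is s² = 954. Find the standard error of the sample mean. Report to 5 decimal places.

Under SRS without replacement, Var(ȳ) = (1 − f)·s²/n with f = n/N = 1813/8224 = 0.22045233.
Var(ȳ) = (1 − 0.22045233)·954/1813 = 0.77954767·0.52619967 = 0.41019772.
SE(ȳ) = √(0.41019772) = 0.64047.

0.64047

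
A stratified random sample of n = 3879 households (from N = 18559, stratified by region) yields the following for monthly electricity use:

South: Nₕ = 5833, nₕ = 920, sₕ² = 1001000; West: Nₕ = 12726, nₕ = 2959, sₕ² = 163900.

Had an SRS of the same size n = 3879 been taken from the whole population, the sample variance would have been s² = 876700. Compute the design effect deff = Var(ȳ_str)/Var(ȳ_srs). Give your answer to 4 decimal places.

Var(ȳ_str) = Σ Wₕ²(1−fₕ)sₕ²/nₕ with Wₕ = Nₕ/18559:
  South: (5833/18559)²·(1−920/5833)·1001000/920 = 90.526524
  West: (12726/18559)²·(1−2959/12726)·163900/2959 = 19.988396
  → Var(ȳ_str) = 110.51492.
Var(ȳ_srs) = (1 − 3879/18559)·876700/3879 = 178.77332.
deff = 110.51492 / 178.77332 = 0.6182.

0.6182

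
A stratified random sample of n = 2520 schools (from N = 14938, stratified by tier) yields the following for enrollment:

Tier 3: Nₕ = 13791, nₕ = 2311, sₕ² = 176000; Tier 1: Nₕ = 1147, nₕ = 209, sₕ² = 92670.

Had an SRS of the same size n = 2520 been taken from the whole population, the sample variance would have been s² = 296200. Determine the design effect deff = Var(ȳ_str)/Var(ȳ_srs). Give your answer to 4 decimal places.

Var(ȳ_str) = Σ Wₕ²(1−fₕ)sₕ²/nₕ with Wₕ = Nₕ/14938:
  Tier 3: (13791/14938)²·(1−2311/13791)·176000/2311 = 54.033793
  Tier 1: (1147/14938)²·(1−209/1147)·92670/209 = 2.1378352
  → Var(ȳ_str) = 56.171628.
Var(ȳ_srs) = (1 − 2520/14938)·296200/2520 = 97.711058.
deff = 56.171628 / 97.711058 = 0.5749.

0.5749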